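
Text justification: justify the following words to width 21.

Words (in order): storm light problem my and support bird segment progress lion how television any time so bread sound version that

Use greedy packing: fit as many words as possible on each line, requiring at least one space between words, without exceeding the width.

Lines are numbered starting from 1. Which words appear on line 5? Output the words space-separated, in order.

Line 1: ['storm', 'light', 'problem'] (min_width=19, slack=2)
Line 2: ['my', 'and', 'support', 'bird'] (min_width=19, slack=2)
Line 3: ['segment', 'progress', 'lion'] (min_width=21, slack=0)
Line 4: ['how', 'television', 'any'] (min_width=18, slack=3)
Line 5: ['time', 'so', 'bread', 'sound'] (min_width=19, slack=2)
Line 6: ['version', 'that'] (min_width=12, slack=9)

Answer: time so bread sound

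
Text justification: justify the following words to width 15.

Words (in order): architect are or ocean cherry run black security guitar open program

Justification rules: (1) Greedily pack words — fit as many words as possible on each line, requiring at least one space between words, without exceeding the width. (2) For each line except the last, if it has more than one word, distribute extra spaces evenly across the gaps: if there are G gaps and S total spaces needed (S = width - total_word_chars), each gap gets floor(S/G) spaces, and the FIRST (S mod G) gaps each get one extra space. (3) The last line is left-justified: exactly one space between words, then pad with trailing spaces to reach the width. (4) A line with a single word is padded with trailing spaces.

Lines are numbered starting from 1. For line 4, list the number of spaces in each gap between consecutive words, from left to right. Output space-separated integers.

Answer: 1

Derivation:
Line 1: ['architect', 'are'] (min_width=13, slack=2)
Line 2: ['or', 'ocean', 'cherry'] (min_width=15, slack=0)
Line 3: ['run', 'black'] (min_width=9, slack=6)
Line 4: ['security', 'guitar'] (min_width=15, slack=0)
Line 5: ['open', 'program'] (min_width=12, slack=3)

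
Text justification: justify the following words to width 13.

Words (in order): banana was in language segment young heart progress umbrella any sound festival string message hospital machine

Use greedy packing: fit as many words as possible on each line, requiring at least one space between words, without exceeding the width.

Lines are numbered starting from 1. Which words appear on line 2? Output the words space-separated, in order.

Line 1: ['banana', 'was', 'in'] (min_width=13, slack=0)
Line 2: ['language'] (min_width=8, slack=5)
Line 3: ['segment', 'young'] (min_width=13, slack=0)
Line 4: ['heart'] (min_width=5, slack=8)
Line 5: ['progress'] (min_width=8, slack=5)
Line 6: ['umbrella', 'any'] (min_width=12, slack=1)
Line 7: ['sound'] (min_width=5, slack=8)
Line 8: ['festival'] (min_width=8, slack=5)
Line 9: ['string'] (min_width=6, slack=7)
Line 10: ['message'] (min_width=7, slack=6)
Line 11: ['hospital'] (min_width=8, slack=5)
Line 12: ['machine'] (min_width=7, slack=6)

Answer: language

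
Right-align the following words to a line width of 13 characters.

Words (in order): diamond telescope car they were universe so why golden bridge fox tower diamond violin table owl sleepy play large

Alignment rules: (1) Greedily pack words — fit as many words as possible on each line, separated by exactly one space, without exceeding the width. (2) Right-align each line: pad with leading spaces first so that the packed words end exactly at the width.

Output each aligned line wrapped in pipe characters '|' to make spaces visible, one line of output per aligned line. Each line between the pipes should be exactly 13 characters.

Answer: |      diamond|
|telescope car|
|    they were|
|  universe so|
|   why golden|
|   bridge fox|
|tower diamond|
| violin table|
|   owl sleepy|
|   play large|

Derivation:
Line 1: ['diamond'] (min_width=7, slack=6)
Line 2: ['telescope', 'car'] (min_width=13, slack=0)
Line 3: ['they', 'were'] (min_width=9, slack=4)
Line 4: ['universe', 'so'] (min_width=11, slack=2)
Line 5: ['why', 'golden'] (min_width=10, slack=3)
Line 6: ['bridge', 'fox'] (min_width=10, slack=3)
Line 7: ['tower', 'diamond'] (min_width=13, slack=0)
Line 8: ['violin', 'table'] (min_width=12, slack=1)
Line 9: ['owl', 'sleepy'] (min_width=10, slack=3)
Line 10: ['play', 'large'] (min_width=10, slack=3)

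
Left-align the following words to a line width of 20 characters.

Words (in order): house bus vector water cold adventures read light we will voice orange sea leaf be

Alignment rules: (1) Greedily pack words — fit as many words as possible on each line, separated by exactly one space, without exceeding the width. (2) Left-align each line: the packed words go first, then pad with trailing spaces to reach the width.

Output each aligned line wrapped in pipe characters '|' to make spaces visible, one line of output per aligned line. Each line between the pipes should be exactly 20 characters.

Answer: |house bus vector    |
|water cold          |
|adventures read     |
|light we will voice |
|orange sea leaf be  |

Derivation:
Line 1: ['house', 'bus', 'vector'] (min_width=16, slack=4)
Line 2: ['water', 'cold'] (min_width=10, slack=10)
Line 3: ['adventures', 'read'] (min_width=15, slack=5)
Line 4: ['light', 'we', 'will', 'voice'] (min_width=19, slack=1)
Line 5: ['orange', 'sea', 'leaf', 'be'] (min_width=18, slack=2)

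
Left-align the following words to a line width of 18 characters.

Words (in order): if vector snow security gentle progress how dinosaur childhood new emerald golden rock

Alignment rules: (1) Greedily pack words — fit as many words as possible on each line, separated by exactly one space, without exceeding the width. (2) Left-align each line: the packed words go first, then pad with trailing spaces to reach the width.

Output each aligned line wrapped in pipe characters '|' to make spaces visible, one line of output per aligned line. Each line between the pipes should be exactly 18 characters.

Answer: |if vector snow    |
|security gentle   |
|progress how      |
|dinosaur childhood|
|new emerald golden|
|rock              |

Derivation:
Line 1: ['if', 'vector', 'snow'] (min_width=14, slack=4)
Line 2: ['security', 'gentle'] (min_width=15, slack=3)
Line 3: ['progress', 'how'] (min_width=12, slack=6)
Line 4: ['dinosaur', 'childhood'] (min_width=18, slack=0)
Line 5: ['new', 'emerald', 'golden'] (min_width=18, slack=0)
Line 6: ['rock'] (min_width=4, slack=14)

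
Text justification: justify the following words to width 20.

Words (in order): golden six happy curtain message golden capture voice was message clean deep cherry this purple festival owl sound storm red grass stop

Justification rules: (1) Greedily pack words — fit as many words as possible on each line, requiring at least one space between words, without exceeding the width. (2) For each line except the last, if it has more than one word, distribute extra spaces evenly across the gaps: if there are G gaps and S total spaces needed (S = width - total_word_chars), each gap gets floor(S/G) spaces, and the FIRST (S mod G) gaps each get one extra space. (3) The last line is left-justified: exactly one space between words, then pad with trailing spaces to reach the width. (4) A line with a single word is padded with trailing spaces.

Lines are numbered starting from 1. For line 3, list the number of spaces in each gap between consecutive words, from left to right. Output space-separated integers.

Answer: 1 1

Derivation:
Line 1: ['golden', 'six', 'happy'] (min_width=16, slack=4)
Line 2: ['curtain', 'message'] (min_width=15, slack=5)
Line 3: ['golden', 'capture', 'voice'] (min_width=20, slack=0)
Line 4: ['was', 'message', 'clean'] (min_width=17, slack=3)
Line 5: ['deep', 'cherry', 'this'] (min_width=16, slack=4)
Line 6: ['purple', 'festival', 'owl'] (min_width=19, slack=1)
Line 7: ['sound', 'storm', 'red'] (min_width=15, slack=5)
Line 8: ['grass', 'stop'] (min_width=10, slack=10)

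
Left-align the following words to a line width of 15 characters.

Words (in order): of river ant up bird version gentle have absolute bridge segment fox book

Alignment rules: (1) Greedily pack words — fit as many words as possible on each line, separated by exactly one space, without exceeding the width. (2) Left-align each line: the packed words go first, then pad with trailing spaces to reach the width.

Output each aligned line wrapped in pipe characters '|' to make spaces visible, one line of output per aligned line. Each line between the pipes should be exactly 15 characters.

Line 1: ['of', 'river', 'ant', 'up'] (min_width=15, slack=0)
Line 2: ['bird', 'version'] (min_width=12, slack=3)
Line 3: ['gentle', 'have'] (min_width=11, slack=4)
Line 4: ['absolute', 'bridge'] (min_width=15, slack=0)
Line 5: ['segment', 'fox'] (min_width=11, slack=4)
Line 6: ['book'] (min_width=4, slack=11)

Answer: |of river ant up|
|bird version   |
|gentle have    |
|absolute bridge|
|segment fox    |
|book           |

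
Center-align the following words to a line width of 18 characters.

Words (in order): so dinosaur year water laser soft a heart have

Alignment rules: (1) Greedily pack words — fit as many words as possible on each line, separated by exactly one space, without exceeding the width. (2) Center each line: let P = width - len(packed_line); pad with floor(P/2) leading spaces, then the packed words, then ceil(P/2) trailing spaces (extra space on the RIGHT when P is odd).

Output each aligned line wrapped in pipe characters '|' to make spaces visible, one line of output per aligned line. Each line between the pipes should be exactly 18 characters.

Answer: | so dinosaur year |
|water laser soft a|
|    heart have    |

Derivation:
Line 1: ['so', 'dinosaur', 'year'] (min_width=16, slack=2)
Line 2: ['water', 'laser', 'soft', 'a'] (min_width=18, slack=0)
Line 3: ['heart', 'have'] (min_width=10, slack=8)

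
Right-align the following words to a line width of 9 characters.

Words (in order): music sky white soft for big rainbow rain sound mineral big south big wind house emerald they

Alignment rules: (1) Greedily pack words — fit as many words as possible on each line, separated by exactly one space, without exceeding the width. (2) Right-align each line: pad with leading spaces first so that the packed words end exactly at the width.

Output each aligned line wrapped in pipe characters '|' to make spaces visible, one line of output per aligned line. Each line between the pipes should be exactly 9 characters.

Line 1: ['music', 'sky'] (min_width=9, slack=0)
Line 2: ['white'] (min_width=5, slack=4)
Line 3: ['soft', 'for'] (min_width=8, slack=1)
Line 4: ['big'] (min_width=3, slack=6)
Line 5: ['rainbow'] (min_width=7, slack=2)
Line 6: ['rain'] (min_width=4, slack=5)
Line 7: ['sound'] (min_width=5, slack=4)
Line 8: ['mineral'] (min_width=7, slack=2)
Line 9: ['big', 'south'] (min_width=9, slack=0)
Line 10: ['big', 'wind'] (min_width=8, slack=1)
Line 11: ['house'] (min_width=5, slack=4)
Line 12: ['emerald'] (min_width=7, slack=2)
Line 13: ['they'] (min_width=4, slack=5)

Answer: |music sky|
|    white|
| soft for|
|      big|
|  rainbow|
|     rain|
|    sound|
|  mineral|
|big south|
| big wind|
|    house|
|  emerald|
|     they|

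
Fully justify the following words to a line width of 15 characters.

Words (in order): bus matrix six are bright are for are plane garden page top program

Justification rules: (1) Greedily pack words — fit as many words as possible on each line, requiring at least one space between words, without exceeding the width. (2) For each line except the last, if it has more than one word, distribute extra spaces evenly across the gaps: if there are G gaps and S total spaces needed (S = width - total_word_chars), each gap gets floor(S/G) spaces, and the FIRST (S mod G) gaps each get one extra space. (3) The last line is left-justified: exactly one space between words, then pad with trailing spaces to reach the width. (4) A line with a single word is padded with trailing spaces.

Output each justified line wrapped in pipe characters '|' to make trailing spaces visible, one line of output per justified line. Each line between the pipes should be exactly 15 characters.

Answer: |bus  matrix six|
|are  bright are|
|for  are  plane|
|garden page top|
|program        |

Derivation:
Line 1: ['bus', 'matrix', 'six'] (min_width=14, slack=1)
Line 2: ['are', 'bright', 'are'] (min_width=14, slack=1)
Line 3: ['for', 'are', 'plane'] (min_width=13, slack=2)
Line 4: ['garden', 'page', 'top'] (min_width=15, slack=0)
Line 5: ['program'] (min_width=7, slack=8)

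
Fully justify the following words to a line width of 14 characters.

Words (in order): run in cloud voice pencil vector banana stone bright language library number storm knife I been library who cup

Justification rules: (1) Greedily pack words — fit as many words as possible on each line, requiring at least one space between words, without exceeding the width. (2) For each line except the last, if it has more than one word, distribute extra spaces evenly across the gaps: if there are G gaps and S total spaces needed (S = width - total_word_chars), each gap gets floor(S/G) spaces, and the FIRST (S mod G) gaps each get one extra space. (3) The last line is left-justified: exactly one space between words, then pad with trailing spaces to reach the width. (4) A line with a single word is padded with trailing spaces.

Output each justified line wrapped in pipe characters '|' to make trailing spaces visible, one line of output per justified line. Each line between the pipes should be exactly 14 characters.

Line 1: ['run', 'in', 'cloud'] (min_width=12, slack=2)
Line 2: ['voice', 'pencil'] (min_width=12, slack=2)
Line 3: ['vector', 'banana'] (min_width=13, slack=1)
Line 4: ['stone', 'bright'] (min_width=12, slack=2)
Line 5: ['language'] (min_width=8, slack=6)
Line 6: ['library', 'number'] (min_width=14, slack=0)
Line 7: ['storm', 'knife', 'I'] (min_width=13, slack=1)
Line 8: ['been', 'library'] (min_width=12, slack=2)
Line 9: ['who', 'cup'] (min_width=7, slack=7)

Answer: |run  in  cloud|
|voice   pencil|
|vector  banana|
|stone   bright|
|language      |
|library number|
|storm  knife I|
|been   library|
|who cup       |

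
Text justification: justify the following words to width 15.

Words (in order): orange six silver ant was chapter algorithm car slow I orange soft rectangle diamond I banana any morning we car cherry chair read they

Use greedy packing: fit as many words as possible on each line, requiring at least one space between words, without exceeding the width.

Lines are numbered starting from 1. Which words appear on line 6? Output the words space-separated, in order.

Answer: soft rectangle

Derivation:
Line 1: ['orange', 'six'] (min_width=10, slack=5)
Line 2: ['silver', 'ant', 'was'] (min_width=14, slack=1)
Line 3: ['chapter'] (min_width=7, slack=8)
Line 4: ['algorithm', 'car'] (min_width=13, slack=2)
Line 5: ['slow', 'I', 'orange'] (min_width=13, slack=2)
Line 6: ['soft', 'rectangle'] (min_width=14, slack=1)
Line 7: ['diamond', 'I'] (min_width=9, slack=6)
Line 8: ['banana', 'any'] (min_width=10, slack=5)
Line 9: ['morning', 'we', 'car'] (min_width=14, slack=1)
Line 10: ['cherry', 'chair'] (min_width=12, slack=3)
Line 11: ['read', 'they'] (min_width=9, slack=6)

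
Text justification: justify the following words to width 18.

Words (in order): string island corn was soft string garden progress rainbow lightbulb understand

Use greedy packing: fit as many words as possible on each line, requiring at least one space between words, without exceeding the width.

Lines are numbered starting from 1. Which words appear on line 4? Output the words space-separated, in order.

Answer: rainbow lightbulb

Derivation:
Line 1: ['string', 'island', 'corn'] (min_width=18, slack=0)
Line 2: ['was', 'soft', 'string'] (min_width=15, slack=3)
Line 3: ['garden', 'progress'] (min_width=15, slack=3)
Line 4: ['rainbow', 'lightbulb'] (min_width=17, slack=1)
Line 5: ['understand'] (min_width=10, slack=8)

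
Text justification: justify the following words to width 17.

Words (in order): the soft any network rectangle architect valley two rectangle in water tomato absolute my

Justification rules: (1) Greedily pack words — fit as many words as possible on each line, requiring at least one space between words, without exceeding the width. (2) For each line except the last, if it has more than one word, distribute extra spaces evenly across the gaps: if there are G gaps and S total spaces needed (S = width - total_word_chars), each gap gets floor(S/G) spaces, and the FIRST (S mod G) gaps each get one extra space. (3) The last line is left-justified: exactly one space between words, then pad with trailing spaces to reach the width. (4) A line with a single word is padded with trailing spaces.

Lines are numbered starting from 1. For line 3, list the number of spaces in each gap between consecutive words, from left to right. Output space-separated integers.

Answer: 2

Derivation:
Line 1: ['the', 'soft', 'any'] (min_width=12, slack=5)
Line 2: ['network', 'rectangle'] (min_width=17, slack=0)
Line 3: ['architect', 'valley'] (min_width=16, slack=1)
Line 4: ['two', 'rectangle', 'in'] (min_width=16, slack=1)
Line 5: ['water', 'tomato'] (min_width=12, slack=5)
Line 6: ['absolute', 'my'] (min_width=11, slack=6)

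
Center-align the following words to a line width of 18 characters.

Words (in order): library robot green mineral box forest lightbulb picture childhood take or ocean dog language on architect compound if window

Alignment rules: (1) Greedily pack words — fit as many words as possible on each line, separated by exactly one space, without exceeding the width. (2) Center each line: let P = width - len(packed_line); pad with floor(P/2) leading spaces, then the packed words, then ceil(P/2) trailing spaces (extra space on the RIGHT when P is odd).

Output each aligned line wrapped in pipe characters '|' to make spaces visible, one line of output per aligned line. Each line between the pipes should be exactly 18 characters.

Answer: |  library robot   |
|green mineral box |
| forest lightbulb |
|picture childhood |
|take or ocean dog |
|   language on    |
|architect compound|
|    if window     |

Derivation:
Line 1: ['library', 'robot'] (min_width=13, slack=5)
Line 2: ['green', 'mineral', 'box'] (min_width=17, slack=1)
Line 3: ['forest', 'lightbulb'] (min_width=16, slack=2)
Line 4: ['picture', 'childhood'] (min_width=17, slack=1)
Line 5: ['take', 'or', 'ocean', 'dog'] (min_width=17, slack=1)
Line 6: ['language', 'on'] (min_width=11, slack=7)
Line 7: ['architect', 'compound'] (min_width=18, slack=0)
Line 8: ['if', 'window'] (min_width=9, slack=9)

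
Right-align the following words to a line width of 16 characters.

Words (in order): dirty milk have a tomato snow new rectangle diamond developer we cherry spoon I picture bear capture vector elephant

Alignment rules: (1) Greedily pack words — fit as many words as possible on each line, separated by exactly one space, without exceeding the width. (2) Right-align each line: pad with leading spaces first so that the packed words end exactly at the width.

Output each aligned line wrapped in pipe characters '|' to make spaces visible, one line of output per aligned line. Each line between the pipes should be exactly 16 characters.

Answer: | dirty milk have|
|   a tomato snow|
|   new rectangle|
|         diamond|
|    developer we|
|  cherry spoon I|
|    picture bear|
|  capture vector|
|        elephant|

Derivation:
Line 1: ['dirty', 'milk', 'have'] (min_width=15, slack=1)
Line 2: ['a', 'tomato', 'snow'] (min_width=13, slack=3)
Line 3: ['new', 'rectangle'] (min_width=13, slack=3)
Line 4: ['diamond'] (min_width=7, slack=9)
Line 5: ['developer', 'we'] (min_width=12, slack=4)
Line 6: ['cherry', 'spoon', 'I'] (min_width=14, slack=2)
Line 7: ['picture', 'bear'] (min_width=12, slack=4)
Line 8: ['capture', 'vector'] (min_width=14, slack=2)
Line 9: ['elephant'] (min_width=8, slack=8)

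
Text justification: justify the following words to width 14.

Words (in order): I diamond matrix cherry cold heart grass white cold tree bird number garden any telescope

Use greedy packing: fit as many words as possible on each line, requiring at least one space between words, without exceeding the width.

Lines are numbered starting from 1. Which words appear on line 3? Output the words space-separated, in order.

Answer: cold heart

Derivation:
Line 1: ['I', 'diamond'] (min_width=9, slack=5)
Line 2: ['matrix', 'cherry'] (min_width=13, slack=1)
Line 3: ['cold', 'heart'] (min_width=10, slack=4)
Line 4: ['grass', 'white'] (min_width=11, slack=3)
Line 5: ['cold', 'tree', 'bird'] (min_width=14, slack=0)
Line 6: ['number', 'garden'] (min_width=13, slack=1)
Line 7: ['any', 'telescope'] (min_width=13, slack=1)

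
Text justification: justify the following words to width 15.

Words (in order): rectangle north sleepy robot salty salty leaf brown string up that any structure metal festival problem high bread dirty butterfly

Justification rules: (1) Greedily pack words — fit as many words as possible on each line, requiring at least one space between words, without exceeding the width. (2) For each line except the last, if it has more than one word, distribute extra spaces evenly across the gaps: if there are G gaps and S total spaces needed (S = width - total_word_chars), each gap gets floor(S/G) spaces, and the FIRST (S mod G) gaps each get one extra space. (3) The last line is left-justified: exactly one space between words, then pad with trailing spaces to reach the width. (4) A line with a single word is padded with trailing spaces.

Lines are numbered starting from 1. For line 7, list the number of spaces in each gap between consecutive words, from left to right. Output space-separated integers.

Answer: 2

Derivation:
Line 1: ['rectangle', 'north'] (min_width=15, slack=0)
Line 2: ['sleepy', 'robot'] (min_width=12, slack=3)
Line 3: ['salty', 'salty'] (min_width=11, slack=4)
Line 4: ['leaf', 'brown'] (min_width=10, slack=5)
Line 5: ['string', 'up', 'that'] (min_width=14, slack=1)
Line 6: ['any', 'structure'] (min_width=13, slack=2)
Line 7: ['metal', 'festival'] (min_width=14, slack=1)
Line 8: ['problem', 'high'] (min_width=12, slack=3)
Line 9: ['bread', 'dirty'] (min_width=11, slack=4)
Line 10: ['butterfly'] (min_width=9, slack=6)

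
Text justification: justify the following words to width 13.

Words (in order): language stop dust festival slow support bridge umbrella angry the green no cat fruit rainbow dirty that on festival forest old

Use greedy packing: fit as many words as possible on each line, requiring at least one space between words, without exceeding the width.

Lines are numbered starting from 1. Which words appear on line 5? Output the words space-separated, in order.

Answer: umbrella

Derivation:
Line 1: ['language', 'stop'] (min_width=13, slack=0)
Line 2: ['dust', 'festival'] (min_width=13, slack=0)
Line 3: ['slow', 'support'] (min_width=12, slack=1)
Line 4: ['bridge'] (min_width=6, slack=7)
Line 5: ['umbrella'] (min_width=8, slack=5)
Line 6: ['angry', 'the'] (min_width=9, slack=4)
Line 7: ['green', 'no', 'cat'] (min_width=12, slack=1)
Line 8: ['fruit', 'rainbow'] (min_width=13, slack=0)
Line 9: ['dirty', 'that', 'on'] (min_width=13, slack=0)
Line 10: ['festival'] (min_width=8, slack=5)
Line 11: ['forest', 'old'] (min_width=10, slack=3)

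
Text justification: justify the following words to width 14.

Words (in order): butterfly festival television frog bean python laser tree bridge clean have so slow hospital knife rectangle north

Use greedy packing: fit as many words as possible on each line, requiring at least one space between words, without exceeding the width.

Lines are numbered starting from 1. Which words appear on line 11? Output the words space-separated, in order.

Line 1: ['butterfly'] (min_width=9, slack=5)
Line 2: ['festival'] (min_width=8, slack=6)
Line 3: ['television'] (min_width=10, slack=4)
Line 4: ['frog', 'bean'] (min_width=9, slack=5)
Line 5: ['python', 'laser'] (min_width=12, slack=2)
Line 6: ['tree', 'bridge'] (min_width=11, slack=3)
Line 7: ['clean', 'have', 'so'] (min_width=13, slack=1)
Line 8: ['slow', 'hospital'] (min_width=13, slack=1)
Line 9: ['knife'] (min_width=5, slack=9)
Line 10: ['rectangle'] (min_width=9, slack=5)
Line 11: ['north'] (min_width=5, slack=9)

Answer: north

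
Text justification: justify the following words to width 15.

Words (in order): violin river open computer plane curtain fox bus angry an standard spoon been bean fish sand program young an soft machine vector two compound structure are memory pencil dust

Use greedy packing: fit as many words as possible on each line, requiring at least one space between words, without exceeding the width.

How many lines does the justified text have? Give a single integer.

Answer: 14

Derivation:
Line 1: ['violin', 'river'] (min_width=12, slack=3)
Line 2: ['open', 'computer'] (min_width=13, slack=2)
Line 3: ['plane', 'curtain'] (min_width=13, slack=2)
Line 4: ['fox', 'bus', 'angry'] (min_width=13, slack=2)
Line 5: ['an', 'standard'] (min_width=11, slack=4)
Line 6: ['spoon', 'been', 'bean'] (min_width=15, slack=0)
Line 7: ['fish', 'sand'] (min_width=9, slack=6)
Line 8: ['program', 'young'] (min_width=13, slack=2)
Line 9: ['an', 'soft', 'machine'] (min_width=15, slack=0)
Line 10: ['vector', 'two'] (min_width=10, slack=5)
Line 11: ['compound'] (min_width=8, slack=7)
Line 12: ['structure', 'are'] (min_width=13, slack=2)
Line 13: ['memory', 'pencil'] (min_width=13, slack=2)
Line 14: ['dust'] (min_width=4, slack=11)
Total lines: 14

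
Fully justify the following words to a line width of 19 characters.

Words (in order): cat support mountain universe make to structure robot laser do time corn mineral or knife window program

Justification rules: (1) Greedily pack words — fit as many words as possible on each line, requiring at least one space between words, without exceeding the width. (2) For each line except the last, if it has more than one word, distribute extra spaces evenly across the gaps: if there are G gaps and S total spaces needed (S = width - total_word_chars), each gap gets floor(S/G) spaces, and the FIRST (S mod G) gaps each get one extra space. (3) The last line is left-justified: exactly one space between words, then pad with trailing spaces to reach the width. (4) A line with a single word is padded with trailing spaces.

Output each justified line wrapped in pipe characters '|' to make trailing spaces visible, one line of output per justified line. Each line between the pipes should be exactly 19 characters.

Line 1: ['cat', 'support'] (min_width=11, slack=8)
Line 2: ['mountain', 'universe'] (min_width=17, slack=2)
Line 3: ['make', 'to', 'structure'] (min_width=17, slack=2)
Line 4: ['robot', 'laser', 'do', 'time'] (min_width=19, slack=0)
Line 5: ['corn', 'mineral', 'or'] (min_width=15, slack=4)
Line 6: ['knife', 'window'] (min_width=12, slack=7)
Line 7: ['program'] (min_width=7, slack=12)

Answer: |cat         support|
|mountain   universe|
|make  to  structure|
|robot laser do time|
|corn   mineral   or|
|knife        window|
|program            |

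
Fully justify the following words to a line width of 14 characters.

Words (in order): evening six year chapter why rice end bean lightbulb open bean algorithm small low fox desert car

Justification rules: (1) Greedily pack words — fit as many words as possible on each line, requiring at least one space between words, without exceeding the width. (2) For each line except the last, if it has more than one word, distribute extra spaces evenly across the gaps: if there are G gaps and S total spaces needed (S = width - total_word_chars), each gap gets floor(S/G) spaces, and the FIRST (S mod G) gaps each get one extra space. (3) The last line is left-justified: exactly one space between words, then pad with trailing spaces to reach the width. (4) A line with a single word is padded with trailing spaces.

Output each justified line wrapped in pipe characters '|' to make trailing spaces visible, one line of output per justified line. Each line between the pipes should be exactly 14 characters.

Line 1: ['evening', 'six'] (min_width=11, slack=3)
Line 2: ['year', 'chapter'] (min_width=12, slack=2)
Line 3: ['why', 'rice', 'end'] (min_width=12, slack=2)
Line 4: ['bean', 'lightbulb'] (min_width=14, slack=0)
Line 5: ['open', 'bean'] (min_width=9, slack=5)
Line 6: ['algorithm'] (min_width=9, slack=5)
Line 7: ['small', 'low', 'fox'] (min_width=13, slack=1)
Line 8: ['desert', 'car'] (min_width=10, slack=4)

Answer: |evening    six|
|year   chapter|
|why  rice  end|
|bean lightbulb|
|open      bean|
|algorithm     |
|small  low fox|
|desert car    |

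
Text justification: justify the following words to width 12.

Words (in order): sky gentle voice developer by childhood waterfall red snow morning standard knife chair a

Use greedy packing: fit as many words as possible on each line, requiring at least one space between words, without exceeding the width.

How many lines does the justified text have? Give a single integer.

Line 1: ['sky', 'gentle'] (min_width=10, slack=2)
Line 2: ['voice'] (min_width=5, slack=7)
Line 3: ['developer', 'by'] (min_width=12, slack=0)
Line 4: ['childhood'] (min_width=9, slack=3)
Line 5: ['waterfall'] (min_width=9, slack=3)
Line 6: ['red', 'snow'] (min_width=8, slack=4)
Line 7: ['morning'] (min_width=7, slack=5)
Line 8: ['standard'] (min_width=8, slack=4)
Line 9: ['knife', 'chair'] (min_width=11, slack=1)
Line 10: ['a'] (min_width=1, slack=11)
Total lines: 10

Answer: 10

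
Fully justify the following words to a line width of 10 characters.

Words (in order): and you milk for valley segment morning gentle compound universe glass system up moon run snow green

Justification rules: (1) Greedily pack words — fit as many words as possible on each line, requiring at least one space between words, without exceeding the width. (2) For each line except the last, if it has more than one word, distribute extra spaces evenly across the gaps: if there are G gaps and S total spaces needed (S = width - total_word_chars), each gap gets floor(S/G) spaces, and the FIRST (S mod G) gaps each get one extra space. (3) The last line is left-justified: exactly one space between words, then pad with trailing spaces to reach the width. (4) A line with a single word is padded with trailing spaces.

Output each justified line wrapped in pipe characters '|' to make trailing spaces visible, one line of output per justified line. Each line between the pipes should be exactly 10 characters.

Answer: |and    you|
|milk   for|
|valley    |
|segment   |
|morning   |
|gentle    |
|compound  |
|universe  |
|glass     |
|system  up|
|moon   run|
|snow green|

Derivation:
Line 1: ['and', 'you'] (min_width=7, slack=3)
Line 2: ['milk', 'for'] (min_width=8, slack=2)
Line 3: ['valley'] (min_width=6, slack=4)
Line 4: ['segment'] (min_width=7, slack=3)
Line 5: ['morning'] (min_width=7, slack=3)
Line 6: ['gentle'] (min_width=6, slack=4)
Line 7: ['compound'] (min_width=8, slack=2)
Line 8: ['universe'] (min_width=8, slack=2)
Line 9: ['glass'] (min_width=5, slack=5)
Line 10: ['system', 'up'] (min_width=9, slack=1)
Line 11: ['moon', 'run'] (min_width=8, slack=2)
Line 12: ['snow', 'green'] (min_width=10, slack=0)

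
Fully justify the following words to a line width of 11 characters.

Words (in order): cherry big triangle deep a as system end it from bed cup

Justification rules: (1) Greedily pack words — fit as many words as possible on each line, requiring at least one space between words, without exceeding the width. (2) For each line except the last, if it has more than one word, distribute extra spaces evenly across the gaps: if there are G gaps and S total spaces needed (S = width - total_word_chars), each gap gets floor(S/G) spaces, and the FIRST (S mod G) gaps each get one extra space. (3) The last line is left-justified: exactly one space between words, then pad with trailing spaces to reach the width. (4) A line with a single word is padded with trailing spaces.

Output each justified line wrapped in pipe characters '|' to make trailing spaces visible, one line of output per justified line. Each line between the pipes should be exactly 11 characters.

Answer: |cherry  big|
|triangle   |
|deep  a  as|
|system  end|
|it from bed|
|cup        |

Derivation:
Line 1: ['cherry', 'big'] (min_width=10, slack=1)
Line 2: ['triangle'] (min_width=8, slack=3)
Line 3: ['deep', 'a', 'as'] (min_width=9, slack=2)
Line 4: ['system', 'end'] (min_width=10, slack=1)
Line 5: ['it', 'from', 'bed'] (min_width=11, slack=0)
Line 6: ['cup'] (min_width=3, slack=8)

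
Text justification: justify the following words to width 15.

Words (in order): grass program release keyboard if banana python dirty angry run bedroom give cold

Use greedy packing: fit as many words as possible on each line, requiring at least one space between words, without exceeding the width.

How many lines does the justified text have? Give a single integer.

Line 1: ['grass', 'program'] (min_width=13, slack=2)
Line 2: ['release'] (min_width=7, slack=8)
Line 3: ['keyboard', 'if'] (min_width=11, slack=4)
Line 4: ['banana', 'python'] (min_width=13, slack=2)
Line 5: ['dirty', 'angry', 'run'] (min_width=15, slack=0)
Line 6: ['bedroom', 'give'] (min_width=12, slack=3)
Line 7: ['cold'] (min_width=4, slack=11)
Total lines: 7

Answer: 7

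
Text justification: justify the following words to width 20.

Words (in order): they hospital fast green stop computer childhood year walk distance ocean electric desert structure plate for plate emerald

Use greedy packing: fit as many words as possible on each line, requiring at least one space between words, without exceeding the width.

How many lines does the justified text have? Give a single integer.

Line 1: ['they', 'hospital', 'fast'] (min_width=18, slack=2)
Line 2: ['green', 'stop', 'computer'] (min_width=19, slack=1)
Line 3: ['childhood', 'year', 'walk'] (min_width=19, slack=1)
Line 4: ['distance', 'ocean'] (min_width=14, slack=6)
Line 5: ['electric', 'desert'] (min_width=15, slack=5)
Line 6: ['structure', 'plate', 'for'] (min_width=19, slack=1)
Line 7: ['plate', 'emerald'] (min_width=13, slack=7)
Total lines: 7

Answer: 7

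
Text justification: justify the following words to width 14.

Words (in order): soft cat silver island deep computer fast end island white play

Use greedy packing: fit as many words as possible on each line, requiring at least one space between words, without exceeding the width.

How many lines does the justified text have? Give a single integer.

Line 1: ['soft', 'cat'] (min_width=8, slack=6)
Line 2: ['silver', 'island'] (min_width=13, slack=1)
Line 3: ['deep', 'computer'] (min_width=13, slack=1)
Line 4: ['fast', 'end'] (min_width=8, slack=6)
Line 5: ['island', 'white'] (min_width=12, slack=2)
Line 6: ['play'] (min_width=4, slack=10)
Total lines: 6

Answer: 6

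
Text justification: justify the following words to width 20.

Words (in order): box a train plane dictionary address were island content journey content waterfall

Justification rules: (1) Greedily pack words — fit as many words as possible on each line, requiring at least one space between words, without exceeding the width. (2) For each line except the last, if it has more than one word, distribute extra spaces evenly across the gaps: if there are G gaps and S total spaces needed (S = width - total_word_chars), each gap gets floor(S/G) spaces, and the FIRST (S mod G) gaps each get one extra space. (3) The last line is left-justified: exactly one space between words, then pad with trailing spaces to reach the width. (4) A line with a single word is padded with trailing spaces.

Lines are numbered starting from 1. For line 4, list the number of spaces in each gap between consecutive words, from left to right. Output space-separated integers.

Answer: 6

Derivation:
Line 1: ['box', 'a', 'train', 'plane'] (min_width=17, slack=3)
Line 2: ['dictionary', 'address'] (min_width=18, slack=2)
Line 3: ['were', 'island', 'content'] (min_width=19, slack=1)
Line 4: ['journey', 'content'] (min_width=15, slack=5)
Line 5: ['waterfall'] (min_width=9, slack=11)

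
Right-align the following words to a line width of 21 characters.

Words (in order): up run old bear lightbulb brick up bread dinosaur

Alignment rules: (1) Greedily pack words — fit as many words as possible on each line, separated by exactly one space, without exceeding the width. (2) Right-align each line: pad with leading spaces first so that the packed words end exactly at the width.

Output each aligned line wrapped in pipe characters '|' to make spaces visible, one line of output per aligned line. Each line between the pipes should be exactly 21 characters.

Line 1: ['up', 'run', 'old', 'bear'] (min_width=15, slack=6)
Line 2: ['lightbulb', 'brick', 'up'] (min_width=18, slack=3)
Line 3: ['bread', 'dinosaur'] (min_width=14, slack=7)

Answer: |      up run old bear|
|   lightbulb brick up|
|       bread dinosaur|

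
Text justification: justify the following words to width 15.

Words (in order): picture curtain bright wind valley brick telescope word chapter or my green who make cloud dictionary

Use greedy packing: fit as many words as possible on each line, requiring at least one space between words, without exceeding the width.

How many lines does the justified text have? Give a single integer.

Answer: 8

Derivation:
Line 1: ['picture', 'curtain'] (min_width=15, slack=0)
Line 2: ['bright', 'wind'] (min_width=11, slack=4)
Line 3: ['valley', 'brick'] (min_width=12, slack=3)
Line 4: ['telescope', 'word'] (min_width=14, slack=1)
Line 5: ['chapter', 'or', 'my'] (min_width=13, slack=2)
Line 6: ['green', 'who', 'make'] (min_width=14, slack=1)
Line 7: ['cloud'] (min_width=5, slack=10)
Line 8: ['dictionary'] (min_width=10, slack=5)
Total lines: 8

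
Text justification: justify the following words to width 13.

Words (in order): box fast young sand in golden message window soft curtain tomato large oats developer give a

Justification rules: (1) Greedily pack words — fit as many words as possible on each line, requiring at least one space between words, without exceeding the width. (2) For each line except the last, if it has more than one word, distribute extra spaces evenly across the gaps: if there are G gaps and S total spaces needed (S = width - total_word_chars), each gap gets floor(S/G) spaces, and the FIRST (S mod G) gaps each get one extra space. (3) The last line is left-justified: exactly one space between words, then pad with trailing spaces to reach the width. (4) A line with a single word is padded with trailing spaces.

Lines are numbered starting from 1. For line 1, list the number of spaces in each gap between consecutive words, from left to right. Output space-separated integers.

Line 1: ['box', 'fast'] (min_width=8, slack=5)
Line 2: ['young', 'sand', 'in'] (min_width=13, slack=0)
Line 3: ['golden'] (min_width=6, slack=7)
Line 4: ['message'] (min_width=7, slack=6)
Line 5: ['window', 'soft'] (min_width=11, slack=2)
Line 6: ['curtain'] (min_width=7, slack=6)
Line 7: ['tomato', 'large'] (min_width=12, slack=1)
Line 8: ['oats'] (min_width=4, slack=9)
Line 9: ['developer'] (min_width=9, slack=4)
Line 10: ['give', 'a'] (min_width=6, slack=7)

Answer: 6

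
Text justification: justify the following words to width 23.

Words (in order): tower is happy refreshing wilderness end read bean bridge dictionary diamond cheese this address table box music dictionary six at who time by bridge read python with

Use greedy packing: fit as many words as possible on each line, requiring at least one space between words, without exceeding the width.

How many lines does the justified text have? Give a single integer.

Line 1: ['tower', 'is', 'happy'] (min_width=14, slack=9)
Line 2: ['refreshing', 'wilderness'] (min_width=21, slack=2)
Line 3: ['end', 'read', 'bean', 'bridge'] (min_width=20, slack=3)
Line 4: ['dictionary', 'diamond'] (min_width=18, slack=5)
Line 5: ['cheese', 'this', 'address'] (min_width=19, slack=4)
Line 6: ['table', 'box', 'music'] (min_width=15, slack=8)
Line 7: ['dictionary', 'six', 'at', 'who'] (min_width=21, slack=2)
Line 8: ['time', 'by', 'bridge', 'read'] (min_width=19, slack=4)
Line 9: ['python', 'with'] (min_width=11, slack=12)
Total lines: 9

Answer: 9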